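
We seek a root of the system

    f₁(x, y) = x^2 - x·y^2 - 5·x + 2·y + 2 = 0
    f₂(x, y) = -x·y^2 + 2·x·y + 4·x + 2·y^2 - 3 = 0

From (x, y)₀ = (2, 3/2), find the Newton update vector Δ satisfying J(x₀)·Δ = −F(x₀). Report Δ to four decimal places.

(-3.6667, 1.6042)

At (2, 3/2): F = (-5.5000, 11.0000).
Jacobian J = [[2·x - y^2 - 5, -2·x·y + 2], [-y^2 + 2·y + 4, -2·x·y + 2·x + 4·y]].
At the point, J = [[-3.2500, -4.0000], [4.7500, 4.0000]] (det J = 6.0000).
Solving J·Δ = −F gives Δ = (-3.6667, 1.6042).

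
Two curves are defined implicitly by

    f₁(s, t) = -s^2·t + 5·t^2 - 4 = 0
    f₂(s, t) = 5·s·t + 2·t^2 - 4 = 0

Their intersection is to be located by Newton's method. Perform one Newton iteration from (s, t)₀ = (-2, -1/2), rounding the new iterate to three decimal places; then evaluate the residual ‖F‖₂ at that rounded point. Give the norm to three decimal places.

792.835

At (-2, -1/2): F = (-0.750, 1.500).
Jacobian J = [[-2·s·t, -s^2 + 10·t], [5·t, 5·s + 4·t]].
At the point, J = [[-2.000, -9.000], [-2.500, -12.000]] (det J = 1.500).
Solving J·Δ = −F gives Δ = (-15.000, 3.250).
Then the next iterate is (s, t)₁ = (-17.000, 2.750).
Re-evaluating at (-17.000, 2.750): F = (-760.93750, -222.625), so ‖F‖₂ = 792.835.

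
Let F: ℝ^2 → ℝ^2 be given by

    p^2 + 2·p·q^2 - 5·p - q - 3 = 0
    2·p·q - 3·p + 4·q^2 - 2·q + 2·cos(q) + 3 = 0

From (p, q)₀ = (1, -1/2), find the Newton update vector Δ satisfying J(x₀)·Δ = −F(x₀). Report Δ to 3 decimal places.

(6.029, -7.025)

At (1, -1/2): F = (-6.000, 2.75517).
Jacobian J = [[2·p + 2·q^2 - 5, 4·p·q - 1], [2·q - 3, 2·p + 8·q - 2·sin(q) - 2]].
At the point, J = [[-2.500, -3.000], [-4.000, -3.04115]] (det J = -4.39713).
Solving J·Δ = −F gives Δ = (6.029, -7.025).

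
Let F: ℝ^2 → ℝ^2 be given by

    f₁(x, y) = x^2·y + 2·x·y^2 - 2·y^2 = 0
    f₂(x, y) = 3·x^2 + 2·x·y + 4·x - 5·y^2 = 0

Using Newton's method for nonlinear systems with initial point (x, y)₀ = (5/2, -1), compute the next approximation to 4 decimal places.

At (5/2, -1): F = (-3.2500, 18.7500).
Jacobian J = [[2·x·y + 2·y^2, x^2 + 4·x·y - 4·y], [6·x + 2·y + 4, 2·x - 10·y]].
At the point, J = [[-3.0000, 0.2500], [17.0000, 15.0000]] (det J = -49.2500).
Solving J·Δ = −F gives Δ = (-1.0850, -0.0203).
Then the next iterate is (x, y)₁ = (1.4150, -1.0203).

(1.4150, -1.0203)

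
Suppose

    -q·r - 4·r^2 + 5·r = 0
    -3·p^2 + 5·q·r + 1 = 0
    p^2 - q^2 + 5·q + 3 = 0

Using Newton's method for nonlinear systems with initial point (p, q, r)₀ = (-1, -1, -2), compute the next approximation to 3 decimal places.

(-0.667, -0.619, -0.762)

At (-1, -1, -2): F = (-28.000, 8.000, -2.000).
Jacobian J = [[0, -r, -q - 8·r + 5], [-6·p, 5·r, 5·q], [2·p, -2·q + 5, 0]].
At the point, J = [[0.000, 2.000, 22.000], [6.000, -10.000, -5.000], [-2.000, 7.000, 0.000]] (det J = 504.000).
Solving J·Δ = −F gives Δ = (0.333, 0.381, 1.238).
Then the next iterate is (p, q, r)₁ = (-0.667, -0.619, -0.762).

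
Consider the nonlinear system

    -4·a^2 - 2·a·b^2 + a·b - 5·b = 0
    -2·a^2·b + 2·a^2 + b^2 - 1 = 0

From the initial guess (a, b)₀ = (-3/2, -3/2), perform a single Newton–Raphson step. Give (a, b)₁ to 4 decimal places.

(-1.0045, -0.8243)

At (-3/2, -3/2): F = (7.5000, 12.5000).
Jacobian J = [[-8·a - 2·b^2 + b, -4·a·b + a - 5], [-4·a·b + 4·a, -2·a^2 + 2·b]].
At the point, J = [[6.0000, -15.5000], [-15.0000, -7.5000]] (det J = -277.5000).
Solving J·Δ = −F gives Δ = (0.4955, 0.6757).
Then the next iterate is (a, b)₁ = (-1.0045, -0.8243).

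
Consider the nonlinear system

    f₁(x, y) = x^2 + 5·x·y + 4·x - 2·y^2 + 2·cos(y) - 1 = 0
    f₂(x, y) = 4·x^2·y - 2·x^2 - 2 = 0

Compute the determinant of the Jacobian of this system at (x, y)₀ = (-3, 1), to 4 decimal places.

J = [[2·x + 5·y + 4, 5·x - 4·y - 2·sin(y)], [8·x·y - 4·x, 4·x^2]].
At the point, J = [[3.0000, -20.682942], [-12.0000, 36.0000]].
det J = -140.1953.

-140.1953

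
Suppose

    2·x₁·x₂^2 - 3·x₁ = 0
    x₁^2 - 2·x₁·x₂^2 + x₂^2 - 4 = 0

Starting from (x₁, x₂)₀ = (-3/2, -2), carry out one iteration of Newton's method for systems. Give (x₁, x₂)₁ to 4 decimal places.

(-0.5192, -1.7837)

At (-3/2, -2): F = (-7.5000, 14.2500).
Jacobian J = [[2·x₂^2 - 3, 4·x₁·x₂], [2·x₁ - 2·x₂^2, -4·x₁·x₂ + 2·x₂]].
At the point, J = [[5.0000, 12.0000], [-11.0000, -16.0000]] (det J = 52.0000).
Solving J·Δ = −F gives Δ = (0.9808, 0.2163).
Then the next iterate is (x₁, x₂)₁ = (-0.5192, -1.7837).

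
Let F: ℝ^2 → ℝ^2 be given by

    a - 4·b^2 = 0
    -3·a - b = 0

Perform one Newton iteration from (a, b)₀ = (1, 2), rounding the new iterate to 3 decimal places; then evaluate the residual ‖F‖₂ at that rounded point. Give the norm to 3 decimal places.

At (1, 2): F = (-15.000, -5.000).
Jacobian J = [[1, -8·b], [-3, -1]].
At the point, J = [[1.000, -16.000], [-3.000, -1.000]] (det J = -49.000).
Solving J·Δ = −F gives Δ = (-1.327, -1.020).
Then the next iterate is (a, b)₁ = (-0.327, 0.980).
Re-evaluating at (-0.327, 0.980): F = (-4.16860, 0.001), so ‖F‖₂ = 4.169.

4.169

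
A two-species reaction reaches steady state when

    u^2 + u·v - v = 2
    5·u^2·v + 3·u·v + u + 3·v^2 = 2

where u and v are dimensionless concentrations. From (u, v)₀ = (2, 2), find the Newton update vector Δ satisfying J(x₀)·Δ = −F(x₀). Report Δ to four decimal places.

At (2, 2): F = (4.0000, 64.0000).
Jacobian J = [[2·u + v, u - 1], [10·u·v + 3·v + 1, 5·u^2 + 3·u + 6·v]].
At the point, J = [[6.0000, 1.0000], [47.0000, 38.0000]] (det J = 181.0000).
Solving J·Δ = −F gives Δ = (-0.4862, -1.0829).

(-0.4862, -1.0829)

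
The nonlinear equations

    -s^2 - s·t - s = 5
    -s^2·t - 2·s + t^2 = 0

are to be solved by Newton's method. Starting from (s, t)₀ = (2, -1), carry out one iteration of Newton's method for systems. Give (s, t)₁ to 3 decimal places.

(0.000, -1.500)

At (2, -1): F = (-9.000, 1.000).
Jacobian J = [[-2·s - t - 1, -s], [-2·s·t - 2, -s^2 + 2·t]].
At the point, J = [[-4.000, -2.000], [2.000, -6.000]] (det J = 28.000).
Solving J·Δ = −F gives Δ = (-2.000, -0.500).
Then the next iterate is (s, t)₁ = (0.000, -1.500).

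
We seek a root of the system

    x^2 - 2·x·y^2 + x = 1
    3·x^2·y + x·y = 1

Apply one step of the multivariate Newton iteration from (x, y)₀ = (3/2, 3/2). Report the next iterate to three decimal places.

(0.970, 1.085)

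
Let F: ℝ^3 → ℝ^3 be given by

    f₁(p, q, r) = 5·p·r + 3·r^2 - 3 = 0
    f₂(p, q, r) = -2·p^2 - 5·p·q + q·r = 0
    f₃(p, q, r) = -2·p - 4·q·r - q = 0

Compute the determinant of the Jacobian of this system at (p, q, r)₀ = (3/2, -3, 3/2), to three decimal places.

J = [[5·r, 0, 5·p + 6·r], [-4·p - 5·q, -5·p + r, q], [-2, -4·r - 1, -4·q]].
At the point, J = [[7.500, 0.000, 16.500], [9.000, -6.000, -3.000], [-2.000, -7.000, 12.000]].
det J = -1935.000.

-1935.000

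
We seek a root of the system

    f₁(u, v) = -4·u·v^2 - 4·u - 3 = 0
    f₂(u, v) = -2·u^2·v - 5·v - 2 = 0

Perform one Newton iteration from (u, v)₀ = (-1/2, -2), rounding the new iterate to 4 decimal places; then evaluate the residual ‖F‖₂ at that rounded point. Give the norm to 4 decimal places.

At (-1/2, -2): F = (7.0000, 9.0000).
Jacobian J = [[-4·v^2 - 4, -8·u·v], [-4·u·v, -2·u^2 - 5]].
At the point, J = [[-20.0000, -8.0000], [-4.0000, -5.5000]] (det J = 78.0000).
Solving J·Δ = −F gives Δ = (-0.4295, 1.9487).
Then the next iterate is (u, v)₁ = (-0.9295, -0.0513).
Re-evaluating at (-0.9295, -0.0513): F = (0.727785, -1.654857), so ‖F‖₂ = 1.8078.

1.8078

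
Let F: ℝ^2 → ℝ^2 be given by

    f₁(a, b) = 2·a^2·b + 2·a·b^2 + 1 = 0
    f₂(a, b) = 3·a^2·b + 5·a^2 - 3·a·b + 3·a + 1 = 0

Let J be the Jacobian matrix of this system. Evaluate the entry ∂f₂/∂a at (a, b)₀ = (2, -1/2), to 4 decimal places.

∂f₂/∂a = 6·a·b + 10·a - 3·b + 3.
At (2, -1/2) this is 18.5000.

18.5000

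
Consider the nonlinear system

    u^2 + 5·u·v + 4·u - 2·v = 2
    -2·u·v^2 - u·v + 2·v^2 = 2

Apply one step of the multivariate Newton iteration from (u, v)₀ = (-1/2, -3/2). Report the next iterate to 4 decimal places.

At (-1/2, -3/2): F = (3.0000, 4.0000).
Jacobian J = [[2·u + 5·v + 4, 5·u - 2], [-2·v^2 - v, -4·u·v - u + 4·v]].
At the point, J = [[-4.5000, -4.5000], [-3.0000, -8.5000]] (det J = 24.7500).
Solving J·Δ = −F gives Δ = (0.3030, 0.3636).
Then the next iterate is (u, v)₁ = (-0.1970, -1.1364).

(-0.1970, -1.1364)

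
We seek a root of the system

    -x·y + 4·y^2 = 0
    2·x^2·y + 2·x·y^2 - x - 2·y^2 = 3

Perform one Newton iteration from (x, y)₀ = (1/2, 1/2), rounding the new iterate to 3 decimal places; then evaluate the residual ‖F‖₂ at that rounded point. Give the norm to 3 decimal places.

219.180

At (1/2, 1/2): F = (0.750, -3.500).
Jacobian J = [[-y, -x + 8·y], [4·x·y + 2·y^2 - 1, 2·x^2 + 4·x·y - 4·y]].
At the point, J = [[-0.500, 3.500], [0.500, -0.500]] (det J = -1.500).
Solving J·Δ = −F gives Δ = (7.917, 0.917).
Then the next iterate is (x, y)₁ = (8.417, 1.417).
Re-evaluating at (8.417, 1.417): F = (-3.89533, 219.14527), so ‖F‖₂ = 219.180.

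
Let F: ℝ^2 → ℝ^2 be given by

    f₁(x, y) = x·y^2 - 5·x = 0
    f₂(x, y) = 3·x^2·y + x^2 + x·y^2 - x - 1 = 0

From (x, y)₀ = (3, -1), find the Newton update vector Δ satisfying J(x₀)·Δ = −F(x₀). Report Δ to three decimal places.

(-2.346, -0.436)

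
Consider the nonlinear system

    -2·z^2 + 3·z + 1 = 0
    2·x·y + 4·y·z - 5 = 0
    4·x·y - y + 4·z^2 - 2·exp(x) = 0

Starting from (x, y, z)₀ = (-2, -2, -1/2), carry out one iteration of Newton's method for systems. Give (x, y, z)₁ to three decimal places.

(2.329, -3.986, -0.300)

At (-2, -2, -1/2): F = (-1.000, 7.000, 18.72933).
Jacobian J = [[0, 0, -4·z + 3], [2·y, 2·x + 4·z, 4·y], [4·y - 2·exp(x), 4·x - 1, 8·z]].
At the point, J = [[0.000, 0.000, 5.000], [-4.000, -6.000, -8.000], [-8.27067, -9.000, -4.000]] (det J = -68.12012).
Solving J·Δ = −F gives Δ = (4.329, -1.986, 0.200).
Then the next iterate is (x, y, z)₁ = (2.329, -3.986, -0.300).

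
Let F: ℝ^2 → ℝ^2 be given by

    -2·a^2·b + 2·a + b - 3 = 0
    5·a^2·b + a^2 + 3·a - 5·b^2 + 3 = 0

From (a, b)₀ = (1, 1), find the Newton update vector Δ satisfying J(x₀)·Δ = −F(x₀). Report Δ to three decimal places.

At (1, 1): F = (-2.000, 7.000).
Jacobian J = [[-4·a·b + 2, -2·a^2 + 1], [10·a·b + 2·a + 3, 5·a^2 - 10·b]].
At the point, J = [[-2.000, -1.000], [15.000, -5.000]] (det J = 25.000).
Solving J·Δ = −F gives Δ = (-0.680, -0.640).

(-0.680, -0.640)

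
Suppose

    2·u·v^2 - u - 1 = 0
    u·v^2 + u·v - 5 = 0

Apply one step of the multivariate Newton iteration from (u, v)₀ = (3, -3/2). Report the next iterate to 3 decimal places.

At (3, -3/2): F = (9.500, -2.750).
Jacobian J = [[2·v^2 - 1, 4·u·v], [v^2 + v, 2·u·v + u]].
At the point, J = [[3.500, -18.000], [0.750, -6.000]] (det J = -7.500).
Solving J·Δ = −F gives Δ = (-14.200, -2.233).
Then the next iterate is (u, v)₁ = (-11.200, -3.733).

(-11.200, -3.733)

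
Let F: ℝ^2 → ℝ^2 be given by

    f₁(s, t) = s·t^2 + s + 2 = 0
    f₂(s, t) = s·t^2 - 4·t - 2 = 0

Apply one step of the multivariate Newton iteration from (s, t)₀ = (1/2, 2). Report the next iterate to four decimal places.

(0.8889, -1.2222)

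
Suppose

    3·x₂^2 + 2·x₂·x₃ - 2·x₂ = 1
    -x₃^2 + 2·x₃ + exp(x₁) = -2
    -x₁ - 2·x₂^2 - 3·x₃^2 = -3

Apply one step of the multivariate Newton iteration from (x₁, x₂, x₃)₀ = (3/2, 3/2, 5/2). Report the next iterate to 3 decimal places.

(-0.398, 0.919, 1.409)

At (3/2, 3/2, 5/2): F = (10.250, 5.23169, -21.750).
Jacobian J = [[0, 6·x₂ + 2·x₃ - 2, 2·x₂], [exp(x₁), 0, -2·x₃ + 2], [-1, -4·x₂, -6·x₃]].
At the point, J = [[0.000, 12.000, 3.000], [4.48169, 0.000, -3.000], [-1.000, -6.000, -15.000]] (det J = 762.03363).
Solving J·Δ = −F gives Δ = (-1.898, -0.581, -1.091).
Then the next iterate is (x₁, x₂, x₃)₁ = (-0.398, 0.919, 1.409).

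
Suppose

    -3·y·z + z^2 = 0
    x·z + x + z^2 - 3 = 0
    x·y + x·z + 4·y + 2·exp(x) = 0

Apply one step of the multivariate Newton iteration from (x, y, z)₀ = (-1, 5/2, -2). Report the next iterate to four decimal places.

(-10.2237, 3.6358, 0.2447)

At (-1, 5/2, -2): F = (19.0000, 2.0000, 10.235759).
Jacobian J = [[0, -3·z, -3·y + 2·z], [z + 1, 0, x + 2·z], [y + z + 2·exp(x), x + 4, x]].
At the point, J = [[0.0000, 6.0000, -11.5000], [-1.0000, 0.0000, -5.0000], [1.235759, 3.0000, -1.0000]] (det J = -8.572766).
Solving J·Δ = −F gives Δ = (-9.2237, 1.1358, 2.2447).
Then the next iterate is (x, y, z)₁ = (-10.2237, 3.6358, 0.2447).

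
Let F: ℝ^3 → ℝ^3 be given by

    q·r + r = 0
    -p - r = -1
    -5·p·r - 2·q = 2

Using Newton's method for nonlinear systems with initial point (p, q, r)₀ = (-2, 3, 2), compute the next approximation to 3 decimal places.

(-0.583, -0.167, 1.583)

At (-2, 3, 2): F = (8.000, 1.000, 12.000).
Jacobian J = [[0, r, q + 1], [-1, 0, -1], [-5·r, -2, -5·p]].
At the point, J = [[0.000, 2.000, 4.000], [-1.000, 0.000, -1.000], [-10.000, -2.000, 10.000]] (det J = 48.000).
Solving J·Δ = −F gives Δ = (1.417, -3.167, -0.417).
Then the next iterate is (p, q, r)₁ = (-0.583, -0.167, 1.583).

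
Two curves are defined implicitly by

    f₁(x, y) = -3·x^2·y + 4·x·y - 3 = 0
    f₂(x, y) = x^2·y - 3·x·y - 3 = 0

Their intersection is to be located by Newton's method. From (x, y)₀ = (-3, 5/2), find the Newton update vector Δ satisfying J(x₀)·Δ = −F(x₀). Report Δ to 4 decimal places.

At (-3, 5/2): F = (-100.5000, 42.0000).
Jacobian J = [[-6·x·y + 4·y, -3·x^2 + 4·x], [2·x·y - 3·y, x^2 - 3·x]].
At the point, J = [[55.0000, -39.0000], [-22.5000, 18.0000]] (det J = 112.5000).
Solving J·Δ = −F gives Δ = (1.5200, -0.4333).

(1.5200, -0.4333)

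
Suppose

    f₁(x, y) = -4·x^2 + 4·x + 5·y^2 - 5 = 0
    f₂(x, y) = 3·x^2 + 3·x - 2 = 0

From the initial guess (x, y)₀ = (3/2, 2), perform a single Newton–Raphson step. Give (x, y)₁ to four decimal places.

At (3/2, 2): F = (12.0000, 9.2500).
Jacobian J = [[-8·x + 4, 10·y], [6·x + 3, 0]].
At the point, J = [[-8.0000, 20.0000], [12.0000, 0.0000]] (det J = -240.0000).
Solving J·Δ = −F gives Δ = (-0.7708, -0.9083).
Then the next iterate is (x, y)₁ = (0.7292, 1.0917).

(0.7292, 1.0917)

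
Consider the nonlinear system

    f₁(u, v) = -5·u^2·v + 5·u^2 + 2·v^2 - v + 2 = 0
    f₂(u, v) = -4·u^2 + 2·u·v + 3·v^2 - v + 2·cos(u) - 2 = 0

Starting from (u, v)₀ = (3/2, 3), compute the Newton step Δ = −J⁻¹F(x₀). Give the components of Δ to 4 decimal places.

At (3/2, 3): F = (-5.5000, 22.141474).
Jacobian J = [[-10·u·v + 10·u, -5·u^2 + 4·v - 1], [-8·u + 2·v - 2·sin(u), 2·u + 6·v - 1]].
At the point, J = [[-30.0000, -0.2500], [-7.994990, 20.0000]] (det J = -601.998747).
Solving J·Δ = −F gives Δ = (-0.1735, -1.1764).

(-0.1735, -1.1764)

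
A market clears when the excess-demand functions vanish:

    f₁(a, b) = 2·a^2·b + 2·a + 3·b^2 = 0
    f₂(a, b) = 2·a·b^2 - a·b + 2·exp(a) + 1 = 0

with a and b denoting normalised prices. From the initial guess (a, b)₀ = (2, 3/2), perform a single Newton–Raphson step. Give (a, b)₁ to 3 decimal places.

(1.120, 0.886)

At (2, 3/2): F = (22.750, 21.77811).
Jacobian J = [[4·a·b + 2, 2·a^2 + 6·b], [2·b^2 - b + 2·exp(a), 4·a·b - a]].
At the point, J = [[14.000, 17.000], [17.77811, 10.000]] (det J = -162.22791).
Solving J·Δ = −F gives Δ = (-0.880, -0.614).
Then the next iterate is (a, b)₁ = (1.120, 0.886).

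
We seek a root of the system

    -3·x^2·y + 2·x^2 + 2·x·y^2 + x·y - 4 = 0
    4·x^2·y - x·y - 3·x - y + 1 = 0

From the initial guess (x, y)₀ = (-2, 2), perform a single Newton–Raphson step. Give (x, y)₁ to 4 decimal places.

(-1.1766, 1.3802)

At (-2, 2): F = (-40.0000, 41.0000).
Jacobian J = [[-6·x·y + 4·x + 2·y^2 + y, -3·x^2 + 4·x·y + x], [8·x·y - y - 3, 4·x^2 - x - 1]].
At the point, J = [[26.0000, -30.0000], [-37.0000, 17.0000]] (det J = -668.0000).
Solving J·Δ = −F gives Δ = (0.8234, -0.6198).
Then the next iterate is (x, y)₁ = (-1.1766, 1.3802).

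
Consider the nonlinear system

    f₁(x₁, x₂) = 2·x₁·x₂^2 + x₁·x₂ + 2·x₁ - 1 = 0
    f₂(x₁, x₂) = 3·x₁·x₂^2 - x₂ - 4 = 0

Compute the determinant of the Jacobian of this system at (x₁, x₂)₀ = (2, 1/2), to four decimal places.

J = [[2·x₂^2 + x₂ + 2, 4·x₁·x₂ + x₁], [3·x₂^2, 6·x₁·x₂ - 1]].
At the point, J = [[3.0000, 6.0000], [0.7500, 5.0000]].
det J = 10.5000.

10.5000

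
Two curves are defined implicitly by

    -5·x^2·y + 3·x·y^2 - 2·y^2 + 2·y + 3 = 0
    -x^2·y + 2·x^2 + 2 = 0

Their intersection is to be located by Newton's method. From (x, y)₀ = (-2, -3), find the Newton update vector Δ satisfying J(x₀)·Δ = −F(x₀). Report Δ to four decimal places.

At (-2, -3): F = (-15.0000, 22.0000).
Jacobian J = [[-10·x·y + 3·y^2, -5·x^2 + 6·x·y - 4·y + 2], [-2·x·y + 4·x, -x^2]].
At the point, J = [[-33.0000, 30.0000], [-20.0000, -4.0000]] (det J = 732.0000).
Solving J·Δ = −F gives Δ = (0.8197, 1.4016).

(0.8197, 1.4016)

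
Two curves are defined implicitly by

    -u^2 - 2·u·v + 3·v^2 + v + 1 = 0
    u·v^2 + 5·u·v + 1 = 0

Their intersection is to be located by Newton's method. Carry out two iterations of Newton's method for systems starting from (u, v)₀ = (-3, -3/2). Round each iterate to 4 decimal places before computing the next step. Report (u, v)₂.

(-1.2069, 0.1384)

At (-3, -3/2): F = (-11.7500, 16.7500).
Jacobian J = [[-2·u - 2·v, -2·u + 6·v + 1], [v^2 + 5·v, 2·u·v + 5·u]].
At the point, J = [[9.0000, -2.0000], [-5.2500, -6.0000]] (det J = -64.5000).
Solving J·Δ = −F gives Δ = (1.6124, 1.3808).
Then the next iterate is (u, v)₁ = (-1.3876, -0.1192).
Round to (-1.3876, -0.1192) and repeat: F = (-1.332812, 1.807294), J = [[3.0136, 3.0600], [-0.581791, -6.607196]].
Δ = (0.1807, 0.2576), so (u, v)₂ = (-1.2069, 0.1384).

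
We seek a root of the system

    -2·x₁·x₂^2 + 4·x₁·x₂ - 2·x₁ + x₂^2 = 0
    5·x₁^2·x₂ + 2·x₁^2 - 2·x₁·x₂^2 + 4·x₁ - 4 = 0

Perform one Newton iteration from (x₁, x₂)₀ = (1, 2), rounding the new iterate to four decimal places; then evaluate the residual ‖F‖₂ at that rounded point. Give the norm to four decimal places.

292.4380

At (1, 2): F = (2.0000, 4.0000).
Jacobian J = [[-2·x₂^2 + 4·x₂ - 2, -4·x₁·x₂ + 4·x₁ + 2·x₂], [10·x₁·x₂ + 4·x₁ - 2·x₂^2 + 4, 5·x₁^2 - 4·x₁·x₂]].
At the point, J = [[-2.0000, 0.0000], [20.0000, -3.0000]] (det J = 6.0000).
Solving J·Δ = −F gives Δ = (1.0000, 8.0000).
Then the next iterate is (x₁, x₂)₁ = (2.0000, 10.0000).
Re-evaluating at (2.0000, 10.0000): F = (-224.0000, -188.0000), so ‖F‖₂ = 292.4380.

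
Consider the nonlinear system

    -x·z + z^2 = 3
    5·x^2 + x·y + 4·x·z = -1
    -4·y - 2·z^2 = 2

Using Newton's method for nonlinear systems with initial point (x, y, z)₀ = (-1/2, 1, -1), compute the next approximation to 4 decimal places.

(0.4224, -2.0517, -2.0517)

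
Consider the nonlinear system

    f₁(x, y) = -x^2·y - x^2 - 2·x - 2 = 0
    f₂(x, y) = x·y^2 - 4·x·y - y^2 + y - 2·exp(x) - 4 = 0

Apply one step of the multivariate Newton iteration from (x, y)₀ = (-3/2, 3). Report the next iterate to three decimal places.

At (-3/2, 3): F = (-8.000, -5.94626).
Jacobian J = [[-2·x·y - 2·x - 2, -x^2], [y^2 - 4·y - 2·exp(x), 2·x·y - 4·x - 2·y + 1]].
At the point, J = [[10.000, -2.250], [-3.44626, -8.000]] (det J = -87.75409).
Solving J·Δ = −F gives Δ = (0.577, -0.992).
Then the next iterate is (x, y)₁ = (-0.923, 2.008).

(-0.923, 2.008)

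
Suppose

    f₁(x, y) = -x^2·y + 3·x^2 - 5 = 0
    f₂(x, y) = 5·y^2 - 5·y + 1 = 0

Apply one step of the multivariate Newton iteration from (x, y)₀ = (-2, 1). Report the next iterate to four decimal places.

(-1.5250, 0.8000)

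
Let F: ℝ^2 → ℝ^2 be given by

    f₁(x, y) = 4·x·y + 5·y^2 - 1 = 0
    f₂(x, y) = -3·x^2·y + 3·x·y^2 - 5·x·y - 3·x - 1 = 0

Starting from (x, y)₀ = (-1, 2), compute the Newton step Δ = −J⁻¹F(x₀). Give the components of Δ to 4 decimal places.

At (-1, 2): F = (11.0000, -6.0000).
Jacobian J = [[4·y, 4·x + 10·y], [-6·x·y + 3·y^2 - 5·y - 3, -3·x^2 + 6·x·y - 5·x]].
At the point, J = [[8.0000, 16.0000], [11.0000, -10.0000]] (det J = -256.0000).
Solving J·Δ = −F gives Δ = (-0.0547, -0.6602).

(-0.0547, -0.6602)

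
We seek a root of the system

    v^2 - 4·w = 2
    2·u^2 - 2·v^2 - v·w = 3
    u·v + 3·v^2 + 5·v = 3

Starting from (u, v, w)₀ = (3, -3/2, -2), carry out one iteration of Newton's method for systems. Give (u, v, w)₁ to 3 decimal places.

(30.333, -50.750, 37.000)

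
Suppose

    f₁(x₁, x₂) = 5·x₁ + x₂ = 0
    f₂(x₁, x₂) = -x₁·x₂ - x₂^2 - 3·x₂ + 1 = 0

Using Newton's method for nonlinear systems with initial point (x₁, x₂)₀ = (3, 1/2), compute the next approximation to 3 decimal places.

(-0.080, 0.399)

At (3, 1/2): F = (15.500, -2.250).
Jacobian J = [[5, 1], [-x₂, -x₁ - 2·x₂ - 3]].
At the point, J = [[5.000, 1.000], [-0.500, -7.000]] (det J = -34.500).
Solving J·Δ = −F gives Δ = (-3.080, -0.101).
Then the next iterate is (x₁, x₂)₁ = (-0.080, 0.399).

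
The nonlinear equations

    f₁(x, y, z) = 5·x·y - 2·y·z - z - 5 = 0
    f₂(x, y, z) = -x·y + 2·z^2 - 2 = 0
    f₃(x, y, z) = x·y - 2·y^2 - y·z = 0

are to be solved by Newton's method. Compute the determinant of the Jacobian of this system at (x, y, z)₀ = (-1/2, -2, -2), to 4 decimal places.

-692.0000

J = [[5·y, 5·x - 2·z, -2·y - 1], [-y, -x, 4·z], [y, x - 4·y - z, -y]].
At the point, J = [[-10.0000, 1.5000, 3.0000], [2.0000, 0.5000, -8.0000], [-2.0000, 9.5000, 2.0000]].
det J = -692.0000.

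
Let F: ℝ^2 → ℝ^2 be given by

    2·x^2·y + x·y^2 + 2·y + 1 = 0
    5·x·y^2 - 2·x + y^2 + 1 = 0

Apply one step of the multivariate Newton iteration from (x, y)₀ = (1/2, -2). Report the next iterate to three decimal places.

(2.833, 2.000)

At (1/2, -2): F = (-2.000, 14.000).
Jacobian J = [[4·x·y + y^2, 2·x^2 + 2·x·y + 2], [5·y^2 - 2, 10·x·y + 2·y]].
At the point, J = [[0.000, 0.500], [18.000, -14.000]] (det J = -9.000).
Solving J·Δ = −F gives Δ = (2.333, 4.000).
Then the next iterate is (x, y)₁ = (2.833, 2.000).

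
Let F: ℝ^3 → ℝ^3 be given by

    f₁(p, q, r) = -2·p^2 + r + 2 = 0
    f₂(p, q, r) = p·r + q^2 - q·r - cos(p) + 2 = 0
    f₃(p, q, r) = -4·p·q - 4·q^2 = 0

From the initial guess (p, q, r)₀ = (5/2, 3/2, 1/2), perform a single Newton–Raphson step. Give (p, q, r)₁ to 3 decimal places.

(1.269, 0.745, -1.811)

At (5/2, 3/2, 1/2): F = (-10.000, 5.55114, -24.000).
Jacobian J = [[-4·p, 0, 1], [r + sin(p), 2·q - r, p - q], [-4·q, -4·p - 8·q, 0]].
At the point, J = [[-10.000, 0.000, 1.000], [1.09847, 2.500, 1.000], [-6.000, -22.000, 0.000]] (det J = -229.16639).
Solving J·Δ = −F gives Δ = (-1.231, -0.755, -2.311).
Then the next iterate is (p, q, r)₁ = (1.269, 0.745, -1.811).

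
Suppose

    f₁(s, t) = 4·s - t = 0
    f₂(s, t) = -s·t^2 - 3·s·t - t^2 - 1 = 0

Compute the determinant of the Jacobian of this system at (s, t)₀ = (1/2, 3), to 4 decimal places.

-60.0000

J = [[4, -1], [-t^2 - 3·t, -2·s·t - 3·s - 2·t]].
At the point, J = [[4.0000, -1.0000], [-18.0000, -10.5000]].
det J = -60.0000.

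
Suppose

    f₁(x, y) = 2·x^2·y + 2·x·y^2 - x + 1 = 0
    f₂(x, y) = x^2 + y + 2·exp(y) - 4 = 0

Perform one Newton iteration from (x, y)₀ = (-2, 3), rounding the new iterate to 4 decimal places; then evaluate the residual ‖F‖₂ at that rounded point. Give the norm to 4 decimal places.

At (-2, 3): F = (-9.0000, 43.171074).
Jacobian J = [[4·x·y + 2·y^2 - 1, 2·x^2 + 4·x·y], [2·x, 2·exp(y) + 1]].
At the point, J = [[-7.0000, -16.0000], [-4.0000, 41.171074]] (det J = -352.197517).
Solving J·Δ = −F gives Δ = (0.9091, -0.9602).
Then the next iterate is (x, y)₁ = (-1.0909, 2.0398).
Re-evaluating at (-1.0909, 2.0398): F = (-2.132118, 14.608005), so ‖F‖₂ = 14.7628.

14.7628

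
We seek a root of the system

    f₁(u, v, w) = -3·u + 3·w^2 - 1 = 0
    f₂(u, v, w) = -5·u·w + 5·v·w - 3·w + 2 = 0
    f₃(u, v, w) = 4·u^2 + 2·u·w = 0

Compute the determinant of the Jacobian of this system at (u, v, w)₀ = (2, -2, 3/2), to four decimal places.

-1372.5000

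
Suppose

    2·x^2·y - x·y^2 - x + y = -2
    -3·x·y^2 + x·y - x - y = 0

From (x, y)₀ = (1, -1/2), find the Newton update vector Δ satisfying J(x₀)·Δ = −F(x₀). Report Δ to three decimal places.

(6.333, 5.333)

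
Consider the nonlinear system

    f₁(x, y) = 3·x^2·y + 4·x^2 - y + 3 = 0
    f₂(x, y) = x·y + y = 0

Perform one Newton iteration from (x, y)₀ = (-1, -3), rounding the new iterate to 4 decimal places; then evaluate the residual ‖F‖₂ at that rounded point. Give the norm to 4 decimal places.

0.0000

At (-1, -3): F = (1.0000, 0.0000).
Jacobian J = [[6·x·y + 8·x, 3·x^2 - 1], [y, x + 1]].
At the point, J = [[10.0000, 2.0000], [-3.0000, 0.0000]] (det J = 6.0000).
Solving J·Δ = −F gives Δ = (0.0000, -0.5000).
Then the next iterate is (x, y)₁ = (-1.0000, -3.5000).
Re-evaluating at (-1.0000, -3.5000): F = (0.0000, 0.0000), so ‖F‖₂ = 0.0000.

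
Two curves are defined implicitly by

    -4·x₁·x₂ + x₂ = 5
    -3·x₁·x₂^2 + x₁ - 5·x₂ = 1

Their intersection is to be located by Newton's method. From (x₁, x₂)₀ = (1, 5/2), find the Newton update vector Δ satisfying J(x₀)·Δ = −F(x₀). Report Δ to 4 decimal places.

At (1, 5/2): F = (-12.5000, -31.2500).
Jacobian J = [[-4·x₂, -4·x₁ + 1], [-3·x₂^2 + 1, -6·x₁·x₂ - 5]].
At the point, J = [[-10.0000, -3.0000], [-17.7500, -20.0000]] (det J = 146.7500).
Solving J·Δ = −F gives Δ = (-1.0647, -0.6175).

(-1.0647, -0.6175)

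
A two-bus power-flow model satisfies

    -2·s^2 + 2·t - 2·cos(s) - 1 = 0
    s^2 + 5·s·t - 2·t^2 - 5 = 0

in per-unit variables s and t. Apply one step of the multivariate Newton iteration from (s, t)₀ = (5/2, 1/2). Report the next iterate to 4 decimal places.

At (5/2, 1/2): F = (-10.897713, 7.0000).
Jacobian J = [[-4·s + 2·sin(s), 2], [2·s + 5·t, 5·s - 4·t]].
At the point, J = [[-8.803056, 2.0000], [7.5000, 10.5000]] (det J = -107.432085).
Solving J·Δ = −F gives Δ = (-1.1954, 0.1872).
Then the next iterate is (s, t)₁ = (1.3046, 0.6872).

(1.3046, 0.6872)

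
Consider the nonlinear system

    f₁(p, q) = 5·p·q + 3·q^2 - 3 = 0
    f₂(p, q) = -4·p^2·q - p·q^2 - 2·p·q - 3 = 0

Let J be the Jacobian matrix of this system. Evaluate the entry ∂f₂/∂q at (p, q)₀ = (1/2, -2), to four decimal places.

∂f₂/∂q = -4·p^2 - 2·p·q - 2·p.
At (1/2, -2) this is 0.0000.

0.0000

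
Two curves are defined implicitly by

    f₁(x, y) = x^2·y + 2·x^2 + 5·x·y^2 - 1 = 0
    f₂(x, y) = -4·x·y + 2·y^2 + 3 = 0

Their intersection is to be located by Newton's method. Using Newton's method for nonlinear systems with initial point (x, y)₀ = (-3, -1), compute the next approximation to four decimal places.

(-1.6768, -0.7866)

At (-3, -1): F = (-7.0000, -7.0000).
Jacobian J = [[2·x·y + 4·x + 5·y^2, x^2 + 10·x·y], [-4·y, -4·x + 4·y]].
At the point, J = [[-1.0000, 39.0000], [4.0000, 8.0000]] (det J = -164.0000).
Solving J·Δ = −F gives Δ = (1.3232, 0.2134).
Then the next iterate is (x, y)₁ = (-1.6768, -0.7866).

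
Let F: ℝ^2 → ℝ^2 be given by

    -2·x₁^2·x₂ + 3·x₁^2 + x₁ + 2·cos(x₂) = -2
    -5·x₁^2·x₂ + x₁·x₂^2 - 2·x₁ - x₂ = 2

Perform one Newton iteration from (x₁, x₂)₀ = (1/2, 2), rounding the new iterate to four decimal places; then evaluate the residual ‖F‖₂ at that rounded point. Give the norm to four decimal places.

At (1/2, 2): F = (1.417706, -5.5000).
Jacobian J = [[-4·x₁·x₂ + 6·x₁ + 1, -2·x₁^2 - 2·sin(x₂)], [-10·x₁·x₂ + x₂^2 - 2, -5·x₁^2 + 2·x₁·x₂ - 1]].
At the point, J = [[0.0000, -2.318595], [-8.0000, -0.2500]] (det J = -18.548759).
Solving J·Δ = −F gives Δ = (-0.7066, 0.6115).
Then the next iterate is (x₁, x₂)₁ = (-0.2066, 2.6115).
Re-evaluating at (-0.2066, 2.6115): F = (-0.027006, -6.164639), so ‖F‖₂ = 6.1647.

6.1647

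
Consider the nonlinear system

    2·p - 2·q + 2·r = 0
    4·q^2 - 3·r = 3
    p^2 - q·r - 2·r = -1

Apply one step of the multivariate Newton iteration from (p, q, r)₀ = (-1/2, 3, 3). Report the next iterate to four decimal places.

(0.9931, 1.7153, 0.7222)

At (-1/2, 3, 3): F = (-1.0000, 24.0000, -13.7500).
Jacobian J = [[2, -2, 2], [0, 8·q, -3], [2·p, -r, -q - 2]].
At the point, J = [[2.0000, -2.0000, 2.0000], [0.0000, 24.0000, -3.0000], [-1.0000, -3.0000, -5.0000]] (det J = -216.0000).
Solving J·Δ = −F gives Δ = (1.4931, -1.2847, -2.2778).
Then the next iterate is (p, q, r)₁ = (0.9931, 1.7153, 0.7222).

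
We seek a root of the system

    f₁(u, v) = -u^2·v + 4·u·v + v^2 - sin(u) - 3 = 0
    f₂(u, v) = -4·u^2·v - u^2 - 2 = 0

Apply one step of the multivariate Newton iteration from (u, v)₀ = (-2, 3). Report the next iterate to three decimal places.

(-0.202, 5.469)

At (-2, 3): F = (-29.09070, -54.000).
Jacobian J = [[-2·u·v + 4·v - cos(u), -u^2 + 4·u + 2·v], [-8·u·v - 2·u, -4·u^2]].
At the point, J = [[24.41615, -6.000], [52.000, -16.000]] (det J = -78.65835).
Solving J·Δ = −F gives Δ = (1.798, 2.469).
Then the next iterate is (u, v)₁ = (-0.202, 5.469).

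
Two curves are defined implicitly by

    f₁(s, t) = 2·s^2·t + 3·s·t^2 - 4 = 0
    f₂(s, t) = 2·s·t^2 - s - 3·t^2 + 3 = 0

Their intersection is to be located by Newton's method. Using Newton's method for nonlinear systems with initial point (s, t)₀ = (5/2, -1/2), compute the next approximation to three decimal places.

(1.432, 0.267)

At (5/2, -1/2): F = (-8.375, 1.000).
Jacobian J = [[4·s·t + 3·t^2, 2·s^2 + 6·s·t], [2·t^2 - 1, 4·s·t - 6·t]].
At the point, J = [[-4.250, 5.000], [-0.500, -2.000]] (det J = 11.000).
Solving J·Δ = −F gives Δ = (-1.068, 0.767).
Then the next iterate is (s, t)₁ = (1.432, 0.267).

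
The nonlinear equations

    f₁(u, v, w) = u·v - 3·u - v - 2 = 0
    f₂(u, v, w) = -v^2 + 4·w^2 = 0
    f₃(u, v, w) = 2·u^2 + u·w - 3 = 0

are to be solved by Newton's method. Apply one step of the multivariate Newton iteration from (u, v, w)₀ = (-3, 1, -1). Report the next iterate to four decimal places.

At (-3, 1, -1): F = (3.0000, 3.0000, 18.0000).
Jacobian J = [[v - 3, u - 1, 0], [0, -2·v, 8·w], [4·u + w, 0, u]].
At the point, J = [[-2.0000, -4.0000, 0.0000], [0.0000, -2.0000, -8.0000], [-13.0000, 0.0000, -3.0000]] (det J = -428.0000).
Solving J·Δ = −F gives Δ = (1.3037, 0.0981, 0.3505).
Then the next iterate is (u, v, w)₁ = (-1.6963, 1.0981, -0.6495).

(-1.6963, 1.0981, -0.6495)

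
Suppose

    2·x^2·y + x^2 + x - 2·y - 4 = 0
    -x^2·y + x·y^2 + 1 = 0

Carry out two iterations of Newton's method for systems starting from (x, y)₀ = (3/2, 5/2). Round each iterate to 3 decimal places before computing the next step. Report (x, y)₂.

(1.283, 0.897)

At (3/2, 5/2): F = (6.000, 4.750).
Jacobian J = [[4·x·y + 2·x + 1, 2·x^2 - 2], [-2·x·y + y^2, -x^2 + 2·x·y]].
At the point, J = [[19.000, 2.500], [-1.250, 5.250]] (det J = 102.875).
Solving J·Δ = −F gives Δ = (-0.191, -0.950).
Then the next iterate is (x, y)₁ = (1.309, 1.550).
Round to (1.309, 1.550) and repeat: F = (1.23427, 1.48898), J = [[11.73380, 1.42696], [-1.65540, 2.34442]].
Δ = (-0.026, -0.653), so (x, y)₂ = (1.283, 0.897).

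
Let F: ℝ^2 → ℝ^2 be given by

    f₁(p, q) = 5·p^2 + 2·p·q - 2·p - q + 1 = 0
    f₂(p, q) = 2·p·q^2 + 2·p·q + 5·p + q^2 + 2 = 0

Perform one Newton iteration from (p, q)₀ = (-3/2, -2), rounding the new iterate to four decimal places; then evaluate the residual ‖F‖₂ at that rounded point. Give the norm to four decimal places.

At (-3/2, -2): F = (23.2500, -7.5000).
Jacobian J = [[10·p + 2·q - 2, 2·p - 1], [2·q^2 + 2·q + 5, 4·p·q + 2·p + 2·q]].
At the point, J = [[-21.0000, -4.0000], [9.0000, 5.0000]] (det J = -69.0000).
Solving J·Δ = −F gives Δ = (1.2500, -0.7500).
Then the next iterate is (p, q)₁ = (-0.2500, -2.7500).
Re-evaluating at (-0.2500, -2.7500): F = (5.9375, 5.906250), so ‖F‖₂ = 8.3748.

8.3748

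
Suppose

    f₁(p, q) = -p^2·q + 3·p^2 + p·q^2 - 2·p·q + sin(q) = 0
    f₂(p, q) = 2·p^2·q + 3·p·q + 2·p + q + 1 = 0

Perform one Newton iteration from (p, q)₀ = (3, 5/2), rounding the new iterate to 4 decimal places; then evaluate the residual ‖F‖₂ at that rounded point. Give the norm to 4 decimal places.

17.9541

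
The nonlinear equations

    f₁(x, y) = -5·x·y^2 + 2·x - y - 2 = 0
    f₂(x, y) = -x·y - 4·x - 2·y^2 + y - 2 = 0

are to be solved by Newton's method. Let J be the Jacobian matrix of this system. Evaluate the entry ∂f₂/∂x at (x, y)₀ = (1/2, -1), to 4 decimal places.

-3.0000

∂f₂/∂x = -y - 4.
At (1/2, -1) this is -3.0000.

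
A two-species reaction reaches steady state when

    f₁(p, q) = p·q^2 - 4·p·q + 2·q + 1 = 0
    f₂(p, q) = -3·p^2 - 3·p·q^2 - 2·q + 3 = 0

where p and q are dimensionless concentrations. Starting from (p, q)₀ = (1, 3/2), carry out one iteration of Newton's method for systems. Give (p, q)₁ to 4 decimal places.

At (1, 3/2): F = (0.2500, -9.7500).
Jacobian J = [[q^2 - 4·q, 2·p·q - 4·p + 2], [-6·p - 3·q^2, -6·p·q - 2]].
At the point, J = [[-3.7500, 1.0000], [-12.7500, -11.0000]] (det J = 54.0000).
Solving J·Δ = −F gives Δ = (-0.1296, -0.7361).
Then the next iterate is (p, q)₁ = (0.8704, 0.7639).

(0.8704, 0.7639)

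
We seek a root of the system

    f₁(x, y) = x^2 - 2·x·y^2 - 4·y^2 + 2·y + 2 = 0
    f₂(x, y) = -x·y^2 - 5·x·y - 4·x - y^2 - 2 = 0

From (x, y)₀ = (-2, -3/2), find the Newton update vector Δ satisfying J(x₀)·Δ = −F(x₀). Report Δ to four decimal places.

(0.5565, 0.8649)

At (-2, -3/2): F = (3.0000, -6.7500).
Jacobian J = [[2·x - 2·y^2, -4·x·y - 8·y + 2], [-y^2 - 5·y - 4, -2·x·y - 5·x - 2·y]].
At the point, J = [[-8.5000, 2.0000], [1.2500, 7.0000]] (det J = -62.0000).
Solving J·Δ = −F gives Δ = (0.5565, 0.8649).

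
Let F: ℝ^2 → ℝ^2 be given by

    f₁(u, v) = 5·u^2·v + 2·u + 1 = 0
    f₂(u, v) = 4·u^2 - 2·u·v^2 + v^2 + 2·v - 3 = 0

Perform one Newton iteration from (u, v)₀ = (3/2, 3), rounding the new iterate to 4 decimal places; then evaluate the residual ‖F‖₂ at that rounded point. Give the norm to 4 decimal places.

At (3/2, 3): F = (37.7500, -6.0000).
Jacobian J = [[10·u·v + 2, 5·u^2], [8·u - 2·v^2, -4·u·v + 2·v + 2]].
At the point, J = [[47.0000, 11.2500], [-6.0000, -10.0000]] (det J = -402.5000).
Solving J·Δ = −F gives Δ = (-0.7702, -0.1379).
Then the next iterate is (u, v)₁ = (0.7298, 2.8621).
Re-evaluating at (0.7298, 2.8621): F = (10.081487, 1.089765), so ‖F‖₂ = 10.1402.

10.1402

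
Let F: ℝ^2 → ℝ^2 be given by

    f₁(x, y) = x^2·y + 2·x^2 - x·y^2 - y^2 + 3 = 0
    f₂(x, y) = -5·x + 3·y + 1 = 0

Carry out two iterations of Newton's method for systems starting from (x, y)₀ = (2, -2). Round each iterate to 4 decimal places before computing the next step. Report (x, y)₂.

(-0.1032, -0.5053)

At (2, -2): F = (-9.0000, -15.0000).
Jacobian J = [[2·x·y + 4·x - y^2, x^2 - 2·x·y - 2·y], [-5, 3]].
At the point, J = [[-4.0000, 16.0000], [-5.0000, 3.0000]] (det J = 68.0000).
Solving J·Δ = −F gives Δ = (-3.1324, -0.2206).
Then the next iterate is (x, y)₁ = (-1.1324, -2.2206).
Round to (-1.1324, -2.2206) and repeat: F = (3.369991, 0.0002), J = [[-4.431449, 0.694315], [-5.0000, 3.0000]].
Δ = (1.0292, 1.7153), so (x, y)₂ = (-0.1032, -0.5053).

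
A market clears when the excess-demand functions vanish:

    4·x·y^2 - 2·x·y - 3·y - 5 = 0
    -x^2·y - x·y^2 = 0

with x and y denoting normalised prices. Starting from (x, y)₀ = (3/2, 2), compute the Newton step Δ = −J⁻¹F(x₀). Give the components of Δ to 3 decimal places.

(-1.620, 0.691)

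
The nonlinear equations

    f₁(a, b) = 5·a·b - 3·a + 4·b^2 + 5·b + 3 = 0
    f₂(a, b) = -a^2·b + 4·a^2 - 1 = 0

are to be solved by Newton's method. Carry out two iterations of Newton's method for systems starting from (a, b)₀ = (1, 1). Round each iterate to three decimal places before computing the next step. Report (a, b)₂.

At (1, 1): F = (14.000, 2.000).
Jacobian J = [[5·b - 3, 5·a + 8·b + 5], [-2·a·b + 8·a, -a^2]].
At the point, J = [[2.000, 18.000], [6.000, -1.000]] (det J = -110.000).
Solving J·Δ = −F gives Δ = (-0.455, -0.727).
Then the next iterate is (a, b)₁ = (0.545, 0.273).
Round to (0.545, 0.273) and repeat: F = (3.77204, 0.10701), J = [[-1.635, 9.909], [4.06243, -0.29703]].
Δ = (-0.055, -0.390), so (a, b)₂ = (0.490, -0.117).

(0.490, -0.117)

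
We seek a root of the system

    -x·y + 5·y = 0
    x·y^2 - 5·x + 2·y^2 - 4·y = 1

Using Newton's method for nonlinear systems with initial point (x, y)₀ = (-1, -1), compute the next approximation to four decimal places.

At (-1, -1): F = (-6.0000, 9.0000).
Jacobian J = [[-y, -x + 5], [y^2 - 5, 2·x·y + 4·y - 4]].
At the point, J = [[1.0000, 6.0000], [-4.0000, -6.0000]] (det J = 18.0000).
Solving J·Δ = −F gives Δ = (1.0000, 0.8333).
Then the next iterate is (x, y)₁ = (0.0000, -0.1667).

(0.0000, -0.1667)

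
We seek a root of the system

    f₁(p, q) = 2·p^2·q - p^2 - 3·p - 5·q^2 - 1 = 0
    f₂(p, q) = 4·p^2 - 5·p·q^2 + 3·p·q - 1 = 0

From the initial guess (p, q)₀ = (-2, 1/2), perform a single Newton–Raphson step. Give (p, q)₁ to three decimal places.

(-1.191, 0.059)

At (-2, 1/2): F = (3.750, 14.500).
Jacobian J = [[4·p·q - 2·p - 3, 2·p^2 - 10·q], [8·p - 5·q^2 + 3·q, -10·p·q + 3·p]].
At the point, J = [[-3.000, 3.000], [-15.750, 4.000]] (det J = 35.250).
Solving J·Δ = −F gives Δ = (0.809, -0.441).
Then the next iterate is (p, q)₁ = (-1.191, 0.059).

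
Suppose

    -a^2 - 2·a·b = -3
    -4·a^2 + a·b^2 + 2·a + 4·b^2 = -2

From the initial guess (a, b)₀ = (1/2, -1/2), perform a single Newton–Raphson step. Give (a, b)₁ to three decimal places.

(-6.071, 2.750)

At (1/2, -1/2): F = (3.250, 3.125).
Jacobian J = [[-2·a - 2·b, -2·a], [-8·a + b^2 + 2, 2·a·b + 8·b]].
At the point, J = [[0.000, -1.000], [-1.750, -4.500]] (det J = -1.750).
Solving J·Δ = −F gives Δ = (-6.571, 3.250).
Then the next iterate is (a, b)₁ = (-6.071, 2.750).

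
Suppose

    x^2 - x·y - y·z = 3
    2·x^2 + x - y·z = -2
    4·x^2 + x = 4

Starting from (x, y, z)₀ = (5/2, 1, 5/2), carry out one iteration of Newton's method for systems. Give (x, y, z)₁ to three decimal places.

(1.381, -2.367, 13.107)

At (5/2, 1, 5/2): F = (-1.750, 14.500, 23.500).
Jacobian J = [[2·x - y, -x - z, -y], [4·x + 1, -z, -y], [8·x + 1, 0, 0]].
At the point, J = [[4.000, -5.000, -1.000], [11.000, -2.500, -1.000], [21.000, 0.000, 0.000]] (det J = 52.500).
Solving J·Δ = −F gives Δ = (-1.119, -3.367, 10.607).
Then the next iterate is (x, y, z)₁ = (1.381, -2.367, 13.107).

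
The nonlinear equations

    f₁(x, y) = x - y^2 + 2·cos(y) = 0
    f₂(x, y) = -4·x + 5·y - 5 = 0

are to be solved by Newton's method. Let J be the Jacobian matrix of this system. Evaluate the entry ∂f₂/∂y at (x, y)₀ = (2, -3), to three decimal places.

5.000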